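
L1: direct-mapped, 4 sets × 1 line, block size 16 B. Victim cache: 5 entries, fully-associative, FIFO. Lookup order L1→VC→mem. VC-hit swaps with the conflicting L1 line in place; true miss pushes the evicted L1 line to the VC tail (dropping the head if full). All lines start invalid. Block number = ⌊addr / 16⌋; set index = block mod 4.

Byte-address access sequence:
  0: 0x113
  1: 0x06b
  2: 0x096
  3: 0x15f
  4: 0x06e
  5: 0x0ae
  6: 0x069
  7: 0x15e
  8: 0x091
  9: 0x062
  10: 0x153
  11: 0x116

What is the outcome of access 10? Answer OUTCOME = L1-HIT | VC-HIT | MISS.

#0 0x113→b17/s1 MISS; vc=[]
#1 0x6b→b6/s2 MISS; vc=[]
#2 0x96→b9/s1 MISS; vc=[17]
#3 0x15f→b21/s1 MISS; vc=[17,9]
#4 0x6e→b6/s2 L1-HIT; vc=[17,9]
#5 0xae→b10/s2 MISS; vc=[17,9,6]
#6 0x69→b6/s2 VC-HIT; vc=[17,9,10]
#7 0x15e→b21/s1 L1-HIT; vc=[17,9,10]
#8 0x91→b9/s1 VC-HIT; vc=[17,21,10]
#9 0x62→b6/s2 L1-HIT; vc=[17,21,10]
#10 0x153→b21/s1 VC-HIT; vc=[17,9,10]
#11 0x116→b17/s1 VC-HIT; vc=[21,9,10]

OUTCOME = VC-HIT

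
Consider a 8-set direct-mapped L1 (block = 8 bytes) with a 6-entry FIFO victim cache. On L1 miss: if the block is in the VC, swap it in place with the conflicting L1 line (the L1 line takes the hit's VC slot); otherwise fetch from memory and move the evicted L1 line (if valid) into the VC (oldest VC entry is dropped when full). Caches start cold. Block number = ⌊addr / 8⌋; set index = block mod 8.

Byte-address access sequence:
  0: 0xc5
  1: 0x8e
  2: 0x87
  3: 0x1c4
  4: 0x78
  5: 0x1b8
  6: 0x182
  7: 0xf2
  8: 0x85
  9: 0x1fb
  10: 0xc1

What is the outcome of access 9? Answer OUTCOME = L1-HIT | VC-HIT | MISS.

OUTCOME = MISS

#0 0xc5→b24/s0 MISS; vc=[]
#1 0x8e→b17/s1 MISS; vc=[]
#2 0x87→b16/s0 MISS; vc=[24]
#3 0x1c4→b56/s0 MISS; vc=[24,16]
#4 0x78→b15/s7 MISS; vc=[24,16]
#5 0x1b8→b55/s7 MISS; vc=[24,16,15]
#6 0x182→b48/s0 MISS; vc=[24,16,15,56]
#7 0xf2→b30/s6 MISS; vc=[24,16,15,56]
#8 0x85→b16/s0 VC-HIT; vc=[24,48,15,56]
#9 0x1fb→b63/s7 MISS; vc=[24,48,15,56,55]
#10 0xc1→b24/s0 VC-HIT; vc=[16,48,15,56,55]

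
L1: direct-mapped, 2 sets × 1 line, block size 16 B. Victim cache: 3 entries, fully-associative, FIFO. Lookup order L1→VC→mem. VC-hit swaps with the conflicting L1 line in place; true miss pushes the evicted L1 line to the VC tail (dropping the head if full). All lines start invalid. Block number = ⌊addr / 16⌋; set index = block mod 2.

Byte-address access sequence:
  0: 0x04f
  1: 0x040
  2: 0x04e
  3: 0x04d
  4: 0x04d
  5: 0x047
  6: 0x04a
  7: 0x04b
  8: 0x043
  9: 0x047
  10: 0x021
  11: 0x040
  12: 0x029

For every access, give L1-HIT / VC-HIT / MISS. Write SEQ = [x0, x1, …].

0: 0x4f (blk 4, set 0) → MISS  vc=[]
1: 0x40 (blk 4, set 0) → L1-HIT  vc=[]
2: 0x4e (blk 4, set 0) → L1-HIT  vc=[]
3: 0x4d (blk 4, set 0) → L1-HIT  vc=[]
4: 0x4d (blk 4, set 0) → L1-HIT  vc=[]
5: 0x47 (blk 4, set 0) → L1-HIT  vc=[]
6: 0x4a (blk 4, set 0) → L1-HIT  vc=[]
7: 0x4b (blk 4, set 0) → L1-HIT  vc=[]
8: 0x43 (blk 4, set 0) → L1-HIT  vc=[]
9: 0x47 (blk 4, set 0) → L1-HIT  vc=[]
10: 0x21 (blk 2, set 0) → MISS  vc=[4]
11: 0x40 (blk 4, set 0) → VC-HIT  vc=[2]
12: 0x29 (blk 2, set 0) → VC-HIT  vc=[4]

SEQ = [MISS, L1-HIT, L1-HIT, L1-HIT, L1-HIT, L1-HIT, L1-HIT, L1-HIT, L1-HIT, L1-HIT, MISS, VC-HIT, VC-HIT]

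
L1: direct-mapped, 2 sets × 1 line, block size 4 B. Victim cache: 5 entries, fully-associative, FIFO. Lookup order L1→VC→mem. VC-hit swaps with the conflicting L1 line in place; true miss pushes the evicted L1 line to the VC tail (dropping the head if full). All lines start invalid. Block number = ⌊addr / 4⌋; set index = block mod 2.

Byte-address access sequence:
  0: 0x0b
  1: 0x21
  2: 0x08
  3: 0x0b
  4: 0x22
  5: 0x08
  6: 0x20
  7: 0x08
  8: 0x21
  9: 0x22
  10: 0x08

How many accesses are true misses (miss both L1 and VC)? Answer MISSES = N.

  [0] addr=0xb blk=2 s=0: MISS | VC []
  [1] addr=0x21 blk=8 s=0: MISS | VC [2]
  [2] addr=0x8 blk=2 s=0: VC-HIT | VC [8]
  [3] addr=0xb blk=2 s=0: L1-HIT | VC [8]
  [4] addr=0x22 blk=8 s=0: VC-HIT | VC [2]
  [5] addr=0x8 blk=2 s=0: VC-HIT | VC [8]
  [6] addr=0x20 blk=8 s=0: VC-HIT | VC [2]
  [7] addr=0x8 blk=2 s=0: VC-HIT | VC [8]
  [8] addr=0x21 blk=8 s=0: VC-HIT | VC [2]
  [9] addr=0x22 blk=8 s=0: L1-HIT | VC [2]
  [10] addr=0x8 blk=2 s=0: VC-HIT | VC [8]

MISSES = 2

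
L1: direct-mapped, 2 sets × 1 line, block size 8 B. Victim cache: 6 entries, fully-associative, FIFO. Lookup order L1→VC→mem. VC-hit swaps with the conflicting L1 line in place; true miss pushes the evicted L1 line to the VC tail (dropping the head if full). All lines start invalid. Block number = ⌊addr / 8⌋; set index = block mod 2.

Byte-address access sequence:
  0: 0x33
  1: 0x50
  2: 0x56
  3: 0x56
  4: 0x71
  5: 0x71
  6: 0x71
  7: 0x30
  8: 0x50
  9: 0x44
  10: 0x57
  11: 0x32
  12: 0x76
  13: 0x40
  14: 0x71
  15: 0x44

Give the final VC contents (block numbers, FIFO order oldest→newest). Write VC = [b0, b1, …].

VC = [6, 10, 14]

#0 0x33→b6/s0 MISS; vc=[]
#1 0x50→b10/s0 MISS; vc=[6]
#2 0x56→b10/s0 L1-HIT; vc=[6]
#3 0x56→b10/s0 L1-HIT; vc=[6]
#4 0x71→b14/s0 MISS; vc=[6,10]
#5 0x71→b14/s0 L1-HIT; vc=[6,10]
#6 0x71→b14/s0 L1-HIT; vc=[6,10]
#7 0x30→b6/s0 VC-HIT; vc=[14,10]
#8 0x50→b10/s0 VC-HIT; vc=[14,6]
#9 0x44→b8/s0 MISS; vc=[14,6,10]
#10 0x57→b10/s0 VC-HIT; vc=[14,6,8]
#11 0x32→b6/s0 VC-HIT; vc=[14,10,8]
#12 0x76→b14/s0 VC-HIT; vc=[6,10,8]
#13 0x40→b8/s0 VC-HIT; vc=[6,10,14]
#14 0x71→b14/s0 VC-HIT; vc=[6,10,8]
#15 0x44→b8/s0 VC-HIT; vc=[6,10,14]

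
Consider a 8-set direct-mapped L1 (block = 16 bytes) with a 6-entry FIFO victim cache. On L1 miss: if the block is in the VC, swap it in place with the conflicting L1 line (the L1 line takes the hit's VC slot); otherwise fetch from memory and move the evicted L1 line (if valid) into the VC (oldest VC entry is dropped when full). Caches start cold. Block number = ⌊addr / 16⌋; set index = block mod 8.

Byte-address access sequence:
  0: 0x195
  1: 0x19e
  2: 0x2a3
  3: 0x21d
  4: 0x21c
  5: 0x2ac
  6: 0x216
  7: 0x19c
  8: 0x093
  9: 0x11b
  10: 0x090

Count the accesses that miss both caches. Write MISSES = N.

#0 0x195→b25/s1 MISS; vc=[]
#1 0x19e→b25/s1 L1-HIT; vc=[]
#2 0x2a3→b42/s2 MISS; vc=[]
#3 0x21d→b33/s1 MISS; vc=[25]
#4 0x21c→b33/s1 L1-HIT; vc=[25]
#5 0x2ac→b42/s2 L1-HIT; vc=[25]
#6 0x216→b33/s1 L1-HIT; vc=[25]
#7 0x19c→b25/s1 VC-HIT; vc=[33]
#8 0x93→b9/s1 MISS; vc=[33,25]
#9 0x11b→b17/s1 MISS; vc=[33,25,9]
#10 0x90→b9/s1 VC-HIT; vc=[33,25,17]

MISSES = 5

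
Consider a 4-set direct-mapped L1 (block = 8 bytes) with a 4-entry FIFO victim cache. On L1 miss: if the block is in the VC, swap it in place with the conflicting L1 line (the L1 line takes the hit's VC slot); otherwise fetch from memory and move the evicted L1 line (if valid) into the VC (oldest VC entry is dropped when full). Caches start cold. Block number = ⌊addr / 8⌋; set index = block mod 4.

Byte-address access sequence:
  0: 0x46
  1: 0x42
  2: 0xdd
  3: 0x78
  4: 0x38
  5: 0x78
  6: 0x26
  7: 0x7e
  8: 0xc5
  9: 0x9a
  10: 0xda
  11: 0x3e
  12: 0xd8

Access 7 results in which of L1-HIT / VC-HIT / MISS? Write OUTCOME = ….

0: 0x46 (blk 8, set 0) → MISS  vc=[]
1: 0x42 (blk 8, set 0) → L1-HIT  vc=[]
2: 0xdd (blk 27, set 3) → MISS  vc=[]
3: 0x78 (blk 15, set 3) → MISS  vc=[27]
4: 0x38 (blk 7, set 3) → MISS  vc=[27, 15]
5: 0x78 (blk 15, set 3) → VC-HIT  vc=[27, 7]
6: 0x26 (blk 4, set 0) → MISS  vc=[27, 7, 8]
7: 0x7e (blk 15, set 3) → L1-HIT  vc=[27, 7, 8]
8: 0xc5 (blk 24, set 0) → MISS  vc=[27, 7, 8, 4]
9: 0x9a (blk 19, set 3) → MISS  vc=[7, 8, 4, 15]
10: 0xda (blk 27, set 3) → MISS  vc=[8, 4, 15, 19]
11: 0x3e (blk 7, set 3) → MISS  vc=[4, 15, 19, 27]
12: 0xd8 (blk 27, set 3) → VC-HIT  vc=[4, 15, 19, 7]

OUTCOME = L1-HIT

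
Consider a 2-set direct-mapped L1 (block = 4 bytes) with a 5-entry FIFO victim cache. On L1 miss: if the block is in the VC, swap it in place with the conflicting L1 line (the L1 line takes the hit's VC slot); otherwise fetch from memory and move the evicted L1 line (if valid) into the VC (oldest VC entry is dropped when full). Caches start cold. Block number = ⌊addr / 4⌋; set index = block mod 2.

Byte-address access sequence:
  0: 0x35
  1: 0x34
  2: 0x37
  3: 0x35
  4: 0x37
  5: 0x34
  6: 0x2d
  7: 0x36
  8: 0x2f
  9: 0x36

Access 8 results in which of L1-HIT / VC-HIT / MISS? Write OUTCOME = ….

OUTCOME = VC-HIT

#0 0x35→b13/s1 MISS; vc=[]
#1 0x34→b13/s1 L1-HIT; vc=[]
#2 0x37→b13/s1 L1-HIT; vc=[]
#3 0x35→b13/s1 L1-HIT; vc=[]
#4 0x37→b13/s1 L1-HIT; vc=[]
#5 0x34→b13/s1 L1-HIT; vc=[]
#6 0x2d→b11/s1 MISS; vc=[13]
#7 0x36→b13/s1 VC-HIT; vc=[11]
#8 0x2f→b11/s1 VC-HIT; vc=[13]
#9 0x36→b13/s1 VC-HIT; vc=[11]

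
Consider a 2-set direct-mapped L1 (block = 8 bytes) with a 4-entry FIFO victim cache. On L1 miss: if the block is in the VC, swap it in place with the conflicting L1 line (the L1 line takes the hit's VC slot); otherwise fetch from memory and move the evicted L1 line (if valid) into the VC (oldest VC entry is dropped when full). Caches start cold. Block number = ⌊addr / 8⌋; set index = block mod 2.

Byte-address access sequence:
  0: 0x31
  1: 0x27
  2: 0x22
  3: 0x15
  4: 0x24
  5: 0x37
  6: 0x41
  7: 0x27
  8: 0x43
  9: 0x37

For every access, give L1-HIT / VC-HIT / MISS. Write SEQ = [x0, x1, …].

  [0] addr=0x31 blk=6 s=0: MISS | VC []
  [1] addr=0x27 blk=4 s=0: MISS | VC [6]
  [2] addr=0x22 blk=4 s=0: L1-HIT | VC [6]
  [3] addr=0x15 blk=2 s=0: MISS | VC [6, 4]
  [4] addr=0x24 blk=4 s=0: VC-HIT | VC [6, 2]
  [5] addr=0x37 blk=6 s=0: VC-HIT | VC [4, 2]
  [6] addr=0x41 blk=8 s=0: MISS | VC [4, 2, 6]
  [7] addr=0x27 blk=4 s=0: VC-HIT | VC [8, 2, 6]
  [8] addr=0x43 blk=8 s=0: VC-HIT | VC [4, 2, 6]
  [9] addr=0x37 blk=6 s=0: VC-HIT | VC [4, 2, 8]

SEQ = [MISS, MISS, L1-HIT, MISS, VC-HIT, VC-HIT, MISS, VC-HIT, VC-HIT, VC-HIT]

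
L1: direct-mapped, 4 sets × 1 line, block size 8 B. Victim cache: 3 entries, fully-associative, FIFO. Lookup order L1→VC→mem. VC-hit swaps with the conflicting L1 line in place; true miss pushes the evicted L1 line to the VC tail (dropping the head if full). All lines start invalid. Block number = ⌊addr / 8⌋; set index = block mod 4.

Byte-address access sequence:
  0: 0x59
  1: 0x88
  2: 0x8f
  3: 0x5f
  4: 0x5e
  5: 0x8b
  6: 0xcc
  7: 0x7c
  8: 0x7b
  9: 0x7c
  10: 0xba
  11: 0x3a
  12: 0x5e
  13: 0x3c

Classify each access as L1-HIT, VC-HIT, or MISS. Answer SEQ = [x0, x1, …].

#0 0x59→b11/s3 MISS; vc=[]
#1 0x88→b17/s1 MISS; vc=[]
#2 0x8f→b17/s1 L1-HIT; vc=[]
#3 0x5f→b11/s3 L1-HIT; vc=[]
#4 0x5e→b11/s3 L1-HIT; vc=[]
#5 0x8b→b17/s1 L1-HIT; vc=[]
#6 0xcc→b25/s1 MISS; vc=[17]
#7 0x7c→b15/s3 MISS; vc=[17,11]
#8 0x7b→b15/s3 L1-HIT; vc=[17,11]
#9 0x7c→b15/s3 L1-HIT; vc=[17,11]
#10 0xba→b23/s3 MISS; vc=[17,11,15]
#11 0x3a→b7/s3 MISS; vc=[11,15,23]
#12 0x5e→b11/s3 VC-HIT; vc=[7,15,23]
#13 0x3c→b7/s3 VC-HIT; vc=[11,15,23]

SEQ = [MISS, MISS, L1-HIT, L1-HIT, L1-HIT, L1-HIT, MISS, MISS, L1-HIT, L1-HIT, MISS, MISS, VC-HIT, VC-HIT]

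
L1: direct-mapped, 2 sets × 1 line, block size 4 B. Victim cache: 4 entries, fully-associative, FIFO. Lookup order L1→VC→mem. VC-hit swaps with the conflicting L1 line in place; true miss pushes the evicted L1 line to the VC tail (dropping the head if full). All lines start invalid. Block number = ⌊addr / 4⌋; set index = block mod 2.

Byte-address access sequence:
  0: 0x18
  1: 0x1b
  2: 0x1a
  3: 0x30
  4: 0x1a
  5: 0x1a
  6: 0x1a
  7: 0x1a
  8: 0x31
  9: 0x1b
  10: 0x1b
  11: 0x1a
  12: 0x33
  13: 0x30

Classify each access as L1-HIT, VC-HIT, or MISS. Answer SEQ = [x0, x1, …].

  [0] addr=0x18 blk=6 s=0: MISS | VC []
  [1] addr=0x1b blk=6 s=0: L1-HIT | VC []
  [2] addr=0x1a blk=6 s=0: L1-HIT | VC []
  [3] addr=0x30 blk=12 s=0: MISS | VC [6]
  [4] addr=0x1a blk=6 s=0: VC-HIT | VC [12]
  [5] addr=0x1a blk=6 s=0: L1-HIT | VC [12]
  [6] addr=0x1a blk=6 s=0: L1-HIT | VC [12]
  [7] addr=0x1a blk=6 s=0: L1-HIT | VC [12]
  [8] addr=0x31 blk=12 s=0: VC-HIT | VC [6]
  [9] addr=0x1b blk=6 s=0: VC-HIT | VC [12]
  [10] addr=0x1b blk=6 s=0: L1-HIT | VC [12]
  [11] addr=0x1a blk=6 s=0: L1-HIT | VC [12]
  [12] addr=0x33 blk=12 s=0: VC-HIT | VC [6]
  [13] addr=0x30 blk=12 s=0: L1-HIT | VC [6]

SEQ = [MISS, L1-HIT, L1-HIT, MISS, VC-HIT, L1-HIT, L1-HIT, L1-HIT, VC-HIT, VC-HIT, L1-HIT, L1-HIT, VC-HIT, L1-HIT]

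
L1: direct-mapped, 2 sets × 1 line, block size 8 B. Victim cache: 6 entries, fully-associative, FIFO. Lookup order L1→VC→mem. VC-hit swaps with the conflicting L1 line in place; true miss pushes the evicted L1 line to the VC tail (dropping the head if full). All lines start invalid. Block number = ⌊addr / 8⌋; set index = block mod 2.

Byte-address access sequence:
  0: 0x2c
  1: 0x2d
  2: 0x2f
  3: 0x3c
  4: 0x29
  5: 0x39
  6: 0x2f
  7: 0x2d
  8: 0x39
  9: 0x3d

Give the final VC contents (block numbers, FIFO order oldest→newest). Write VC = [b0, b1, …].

VC = [5]

  [0] addr=0x2c blk=5 s=1: MISS | VC []
  [1] addr=0x2d blk=5 s=1: L1-HIT | VC []
  [2] addr=0x2f blk=5 s=1: L1-HIT | VC []
  [3] addr=0x3c blk=7 s=1: MISS | VC [5]
  [4] addr=0x29 blk=5 s=1: VC-HIT | VC [7]
  [5] addr=0x39 blk=7 s=1: VC-HIT | VC [5]
  [6] addr=0x2f blk=5 s=1: VC-HIT | VC [7]
  [7] addr=0x2d blk=5 s=1: L1-HIT | VC [7]
  [8] addr=0x39 blk=7 s=1: VC-HIT | VC [5]
  [9] addr=0x3d blk=7 s=1: L1-HIT | VC [5]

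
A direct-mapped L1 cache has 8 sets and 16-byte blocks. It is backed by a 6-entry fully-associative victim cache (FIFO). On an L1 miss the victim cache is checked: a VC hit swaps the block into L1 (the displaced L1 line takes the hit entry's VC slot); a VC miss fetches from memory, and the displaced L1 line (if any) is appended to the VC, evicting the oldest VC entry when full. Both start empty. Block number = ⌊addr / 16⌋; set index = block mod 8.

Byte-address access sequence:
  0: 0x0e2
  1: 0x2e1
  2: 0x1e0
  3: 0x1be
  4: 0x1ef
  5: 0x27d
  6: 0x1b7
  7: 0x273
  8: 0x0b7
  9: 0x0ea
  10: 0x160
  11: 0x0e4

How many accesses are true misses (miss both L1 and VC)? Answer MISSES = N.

MISSES = 7

  [0] addr=0xe2 blk=14 s=6: MISS | VC []
  [1] addr=0x2e1 blk=46 s=6: MISS | VC [14]
  [2] addr=0x1e0 blk=30 s=6: MISS | VC [14, 46]
  [3] addr=0x1be blk=27 s=3: MISS | VC [14, 46]
  [4] addr=0x1ef blk=30 s=6: L1-HIT | VC [14, 46]
  [5] addr=0x27d blk=39 s=7: MISS | VC [14, 46]
  [6] addr=0x1b7 blk=27 s=3: L1-HIT | VC [14, 46]
  [7] addr=0x273 blk=39 s=7: L1-HIT | VC [14, 46]
  [8] addr=0xb7 blk=11 s=3: MISS | VC [14, 46, 27]
  [9] addr=0xea blk=14 s=6: VC-HIT | VC [30, 46, 27]
  [10] addr=0x160 blk=22 s=6: MISS | VC [30, 46, 27, 14]
  [11] addr=0xe4 blk=14 s=6: VC-HIT | VC [30, 46, 27, 22]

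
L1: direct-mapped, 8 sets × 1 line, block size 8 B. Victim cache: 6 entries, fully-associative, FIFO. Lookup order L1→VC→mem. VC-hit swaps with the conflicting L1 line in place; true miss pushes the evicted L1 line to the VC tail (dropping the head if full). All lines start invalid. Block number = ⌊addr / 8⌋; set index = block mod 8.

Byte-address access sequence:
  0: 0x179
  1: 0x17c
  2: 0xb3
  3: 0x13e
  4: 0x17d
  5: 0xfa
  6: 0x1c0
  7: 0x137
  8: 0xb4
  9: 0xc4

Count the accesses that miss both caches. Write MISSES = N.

MISSES = 7

0: 0x179 (blk 47, set 7) → MISS  vc=[]
1: 0x17c (blk 47, set 7) → L1-HIT  vc=[]
2: 0xb3 (blk 22, set 6) → MISS  vc=[]
3: 0x13e (blk 39, set 7) → MISS  vc=[47]
4: 0x17d (blk 47, set 7) → VC-HIT  vc=[39]
5: 0xfa (blk 31, set 7) → MISS  vc=[39, 47]
6: 0x1c0 (blk 56, set 0) → MISS  vc=[39, 47]
7: 0x137 (blk 38, set 6) → MISS  vc=[39, 47, 22]
8: 0xb4 (blk 22, set 6) → VC-HIT  vc=[39, 47, 38]
9: 0xc4 (blk 24, set 0) → MISS  vc=[39, 47, 38, 56]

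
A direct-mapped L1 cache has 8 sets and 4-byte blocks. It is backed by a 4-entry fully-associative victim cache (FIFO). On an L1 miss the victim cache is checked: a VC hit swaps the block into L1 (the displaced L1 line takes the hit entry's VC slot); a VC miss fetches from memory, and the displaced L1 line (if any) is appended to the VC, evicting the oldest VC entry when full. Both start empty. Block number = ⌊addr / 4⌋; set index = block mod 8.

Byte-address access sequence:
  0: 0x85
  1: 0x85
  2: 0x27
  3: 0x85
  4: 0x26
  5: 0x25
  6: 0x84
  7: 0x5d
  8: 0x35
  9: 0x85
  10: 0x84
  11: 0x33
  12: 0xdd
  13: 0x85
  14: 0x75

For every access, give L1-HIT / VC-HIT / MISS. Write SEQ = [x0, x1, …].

0: 0x85 (blk 33, set 1) → MISS  vc=[]
1: 0x85 (blk 33, set 1) → L1-HIT  vc=[]
2: 0x27 (blk 9, set 1) → MISS  vc=[33]
3: 0x85 (blk 33, set 1) → VC-HIT  vc=[9]
4: 0x26 (blk 9, set 1) → VC-HIT  vc=[33]
5: 0x25 (blk 9, set 1) → L1-HIT  vc=[33]
6: 0x84 (blk 33, set 1) → VC-HIT  vc=[9]
7: 0x5d (blk 23, set 7) → MISS  vc=[9]
8: 0x35 (blk 13, set 5) → MISS  vc=[9]
9: 0x85 (blk 33, set 1) → L1-HIT  vc=[9]
10: 0x84 (blk 33, set 1) → L1-HIT  vc=[9]
11: 0x33 (blk 12, set 4) → MISS  vc=[9]
12: 0xdd (blk 55, set 7) → MISS  vc=[9, 23]
13: 0x85 (blk 33, set 1) → L1-HIT  vc=[9, 23]
14: 0x75 (blk 29, set 5) → MISS  vc=[9, 23, 13]

SEQ = [MISS, L1-HIT, MISS, VC-HIT, VC-HIT, L1-HIT, VC-HIT, MISS, MISS, L1-HIT, L1-HIT, MISS, MISS, L1-HIT, MISS]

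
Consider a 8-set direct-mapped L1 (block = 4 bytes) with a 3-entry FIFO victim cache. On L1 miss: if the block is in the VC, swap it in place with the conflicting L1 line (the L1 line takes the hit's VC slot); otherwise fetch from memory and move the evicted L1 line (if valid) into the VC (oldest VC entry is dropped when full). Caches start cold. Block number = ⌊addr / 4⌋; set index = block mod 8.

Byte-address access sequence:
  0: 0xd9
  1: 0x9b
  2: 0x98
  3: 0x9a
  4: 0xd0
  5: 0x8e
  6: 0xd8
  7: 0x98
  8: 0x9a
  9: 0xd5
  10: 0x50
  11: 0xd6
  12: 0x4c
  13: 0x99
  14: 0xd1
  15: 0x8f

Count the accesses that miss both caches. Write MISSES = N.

MISSES = 7

#0 0xd9→b54/s6 MISS; vc=[]
#1 0x9b→b38/s6 MISS; vc=[54]
#2 0x98→b38/s6 L1-HIT; vc=[54]
#3 0x9a→b38/s6 L1-HIT; vc=[54]
#4 0xd0→b52/s4 MISS; vc=[54]
#5 0x8e→b35/s3 MISS; vc=[54]
#6 0xd8→b54/s6 VC-HIT; vc=[38]
#7 0x98→b38/s6 VC-HIT; vc=[54]
#8 0x9a→b38/s6 L1-HIT; vc=[54]
#9 0xd5→b53/s5 MISS; vc=[54]
#10 0x50→b20/s4 MISS; vc=[54,52]
#11 0xd6→b53/s5 L1-HIT; vc=[54,52]
#12 0x4c→b19/s3 MISS; vc=[54,52,35]
#13 0x99→b38/s6 L1-HIT; vc=[54,52,35]
#14 0xd1→b52/s4 VC-HIT; vc=[54,20,35]
#15 0x8f→b35/s3 VC-HIT; vc=[54,20,19]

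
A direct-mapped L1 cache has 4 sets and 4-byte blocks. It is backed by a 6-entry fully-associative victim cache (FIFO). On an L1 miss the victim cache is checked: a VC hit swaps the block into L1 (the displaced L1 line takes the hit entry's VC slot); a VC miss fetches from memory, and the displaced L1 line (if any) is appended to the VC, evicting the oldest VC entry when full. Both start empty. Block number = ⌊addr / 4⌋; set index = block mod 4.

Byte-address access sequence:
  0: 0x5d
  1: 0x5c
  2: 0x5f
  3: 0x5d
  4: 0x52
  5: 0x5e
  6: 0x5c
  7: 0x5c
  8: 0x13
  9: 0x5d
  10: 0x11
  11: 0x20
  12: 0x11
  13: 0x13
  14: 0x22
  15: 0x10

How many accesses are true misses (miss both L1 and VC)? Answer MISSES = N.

MISSES = 4

#0 0x5d→b23/s3 MISS; vc=[]
#1 0x5c→b23/s3 L1-HIT; vc=[]
#2 0x5f→b23/s3 L1-HIT; vc=[]
#3 0x5d→b23/s3 L1-HIT; vc=[]
#4 0x52→b20/s0 MISS; vc=[]
#5 0x5e→b23/s3 L1-HIT; vc=[]
#6 0x5c→b23/s3 L1-HIT; vc=[]
#7 0x5c→b23/s3 L1-HIT; vc=[]
#8 0x13→b4/s0 MISS; vc=[20]
#9 0x5d→b23/s3 L1-HIT; vc=[20]
#10 0x11→b4/s0 L1-HIT; vc=[20]
#11 0x20→b8/s0 MISS; vc=[20,4]
#12 0x11→b4/s0 VC-HIT; vc=[20,8]
#13 0x13→b4/s0 L1-HIT; vc=[20,8]
#14 0x22→b8/s0 VC-HIT; vc=[20,4]
#15 0x10→b4/s0 VC-HIT; vc=[20,8]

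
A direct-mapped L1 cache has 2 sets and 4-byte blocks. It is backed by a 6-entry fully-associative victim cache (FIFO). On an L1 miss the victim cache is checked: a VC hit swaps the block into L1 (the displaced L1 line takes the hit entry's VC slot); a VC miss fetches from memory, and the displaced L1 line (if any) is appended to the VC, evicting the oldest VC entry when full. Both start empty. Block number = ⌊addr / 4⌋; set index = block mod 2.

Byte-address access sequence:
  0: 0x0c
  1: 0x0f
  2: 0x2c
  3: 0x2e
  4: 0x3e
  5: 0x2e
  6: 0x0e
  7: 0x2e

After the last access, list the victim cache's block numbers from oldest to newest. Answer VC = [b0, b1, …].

  [0] addr=0xc blk=3 s=1: MISS | VC []
  [1] addr=0xf blk=3 s=1: L1-HIT | VC []
  [2] addr=0x2c blk=11 s=1: MISS | VC [3]
  [3] addr=0x2e blk=11 s=1: L1-HIT | VC [3]
  [4] addr=0x3e blk=15 s=1: MISS | VC [3, 11]
  [5] addr=0x2e blk=11 s=1: VC-HIT | VC [3, 15]
  [6] addr=0xe blk=3 s=1: VC-HIT | VC [11, 15]
  [7] addr=0x2e blk=11 s=1: VC-HIT | VC [3, 15]

VC = [3, 15]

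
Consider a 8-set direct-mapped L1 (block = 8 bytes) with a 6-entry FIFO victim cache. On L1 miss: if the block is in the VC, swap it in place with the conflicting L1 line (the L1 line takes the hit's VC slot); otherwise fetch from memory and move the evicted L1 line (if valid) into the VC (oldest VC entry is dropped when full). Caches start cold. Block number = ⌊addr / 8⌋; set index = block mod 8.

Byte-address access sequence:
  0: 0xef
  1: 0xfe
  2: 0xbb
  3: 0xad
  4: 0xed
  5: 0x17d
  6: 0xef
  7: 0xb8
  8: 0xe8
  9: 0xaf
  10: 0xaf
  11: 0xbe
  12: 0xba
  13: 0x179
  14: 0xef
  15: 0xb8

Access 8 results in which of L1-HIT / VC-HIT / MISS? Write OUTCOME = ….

OUTCOME = L1-HIT

0: 0xef (blk 29, set 5) → MISS  vc=[]
1: 0xfe (blk 31, set 7) → MISS  vc=[]
2: 0xbb (blk 23, set 7) → MISS  vc=[31]
3: 0xad (blk 21, set 5) → MISS  vc=[31, 29]
4: 0xed (blk 29, set 5) → VC-HIT  vc=[31, 21]
5: 0x17d (blk 47, set 7) → MISS  vc=[31, 21, 23]
6: 0xef (blk 29, set 5) → L1-HIT  vc=[31, 21, 23]
7: 0xb8 (blk 23, set 7) → VC-HIT  vc=[31, 21, 47]
8: 0xe8 (blk 29, set 5) → L1-HIT  vc=[31, 21, 47]
9: 0xaf (blk 21, set 5) → VC-HIT  vc=[31, 29, 47]
10: 0xaf (blk 21, set 5) → L1-HIT  vc=[31, 29, 47]
11: 0xbe (blk 23, set 7) → L1-HIT  vc=[31, 29, 47]
12: 0xba (blk 23, set 7) → L1-HIT  vc=[31, 29, 47]
13: 0x179 (blk 47, set 7) → VC-HIT  vc=[31, 29, 23]
14: 0xef (blk 29, set 5) → VC-HIT  vc=[31, 21, 23]
15: 0xb8 (blk 23, set 7) → VC-HIT  vc=[31, 21, 47]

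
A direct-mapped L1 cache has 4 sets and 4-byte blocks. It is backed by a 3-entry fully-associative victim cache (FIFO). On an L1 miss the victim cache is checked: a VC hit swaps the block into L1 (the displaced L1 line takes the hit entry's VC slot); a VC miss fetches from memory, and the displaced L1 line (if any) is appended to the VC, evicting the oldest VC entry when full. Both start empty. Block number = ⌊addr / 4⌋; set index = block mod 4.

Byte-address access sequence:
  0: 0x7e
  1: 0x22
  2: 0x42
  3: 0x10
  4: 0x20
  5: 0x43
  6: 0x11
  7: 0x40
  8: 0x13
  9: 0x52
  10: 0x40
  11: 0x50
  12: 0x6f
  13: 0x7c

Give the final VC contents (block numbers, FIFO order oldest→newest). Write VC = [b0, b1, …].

VC = [8, 4, 27]

0: 0x7e (blk 31, set 3) → MISS  vc=[]
1: 0x22 (blk 8, set 0) → MISS  vc=[]
2: 0x42 (blk 16, set 0) → MISS  vc=[8]
3: 0x10 (blk 4, set 0) → MISS  vc=[8, 16]
4: 0x20 (blk 8, set 0) → VC-HIT  vc=[4, 16]
5: 0x43 (blk 16, set 0) → VC-HIT  vc=[4, 8]
6: 0x11 (blk 4, set 0) → VC-HIT  vc=[16, 8]
7: 0x40 (blk 16, set 0) → VC-HIT  vc=[4, 8]
8: 0x13 (blk 4, set 0) → VC-HIT  vc=[16, 8]
9: 0x52 (blk 20, set 0) → MISS  vc=[16, 8, 4]
10: 0x40 (blk 16, set 0) → VC-HIT  vc=[20, 8, 4]
11: 0x50 (blk 20, set 0) → VC-HIT  vc=[16, 8, 4]
12: 0x6f (blk 27, set 3) → MISS  vc=[8, 4, 31]
13: 0x7c (blk 31, set 3) → VC-HIT  vc=[8, 4, 27]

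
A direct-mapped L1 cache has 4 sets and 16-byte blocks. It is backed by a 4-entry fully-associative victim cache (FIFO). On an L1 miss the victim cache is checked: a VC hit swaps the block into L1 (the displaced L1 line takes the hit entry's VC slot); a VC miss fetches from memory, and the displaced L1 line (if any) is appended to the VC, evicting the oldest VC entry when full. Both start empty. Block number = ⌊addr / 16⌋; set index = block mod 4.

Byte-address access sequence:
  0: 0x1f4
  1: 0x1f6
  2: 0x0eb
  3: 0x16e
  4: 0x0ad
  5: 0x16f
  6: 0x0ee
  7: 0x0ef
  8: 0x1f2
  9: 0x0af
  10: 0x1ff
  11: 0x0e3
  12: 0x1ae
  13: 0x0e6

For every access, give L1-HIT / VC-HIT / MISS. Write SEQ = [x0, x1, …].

0: 0x1f4 (blk 31, set 3) → MISS  vc=[]
1: 0x1f6 (blk 31, set 3) → L1-HIT  vc=[]
2: 0xeb (blk 14, set 2) → MISS  vc=[]
3: 0x16e (blk 22, set 2) → MISS  vc=[14]
4: 0xad (blk 10, set 2) → MISS  vc=[14, 22]
5: 0x16f (blk 22, set 2) → VC-HIT  vc=[14, 10]
6: 0xee (blk 14, set 2) → VC-HIT  vc=[22, 10]
7: 0xef (blk 14, set 2) → L1-HIT  vc=[22, 10]
8: 0x1f2 (blk 31, set 3) → L1-HIT  vc=[22, 10]
9: 0xaf (blk 10, set 2) → VC-HIT  vc=[22, 14]
10: 0x1ff (blk 31, set 3) → L1-HIT  vc=[22, 14]
11: 0xe3 (blk 14, set 2) → VC-HIT  vc=[22, 10]
12: 0x1ae (blk 26, set 2) → MISS  vc=[22, 10, 14]
13: 0xe6 (blk 14, set 2) → VC-HIT  vc=[22, 10, 26]

SEQ = [MISS, L1-HIT, MISS, MISS, MISS, VC-HIT, VC-HIT, L1-HIT, L1-HIT, VC-HIT, L1-HIT, VC-HIT, MISS, VC-HIT]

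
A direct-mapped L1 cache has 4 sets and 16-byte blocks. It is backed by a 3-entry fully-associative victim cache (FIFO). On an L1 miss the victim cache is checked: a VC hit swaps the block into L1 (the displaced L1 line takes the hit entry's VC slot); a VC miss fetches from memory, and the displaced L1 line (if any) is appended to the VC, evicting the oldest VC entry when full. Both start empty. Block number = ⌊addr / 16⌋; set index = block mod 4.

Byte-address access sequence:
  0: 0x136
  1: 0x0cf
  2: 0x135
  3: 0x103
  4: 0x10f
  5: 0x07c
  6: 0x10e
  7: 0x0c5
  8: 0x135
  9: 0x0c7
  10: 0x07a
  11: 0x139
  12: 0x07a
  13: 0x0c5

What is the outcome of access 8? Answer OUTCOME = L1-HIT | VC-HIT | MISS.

#0 0x136→b19/s3 MISS; vc=[]
#1 0xcf→b12/s0 MISS; vc=[]
#2 0x135→b19/s3 L1-HIT; vc=[]
#3 0x103→b16/s0 MISS; vc=[12]
#4 0x10f→b16/s0 L1-HIT; vc=[12]
#5 0x7c→b7/s3 MISS; vc=[12,19]
#6 0x10e→b16/s0 L1-HIT; vc=[12,19]
#7 0xc5→b12/s0 VC-HIT; vc=[16,19]
#8 0x135→b19/s3 VC-HIT; vc=[16,7]
#9 0xc7→b12/s0 L1-HIT; vc=[16,7]
#10 0x7a→b7/s3 VC-HIT; vc=[16,19]
#11 0x139→b19/s3 VC-HIT; vc=[16,7]
#12 0x7a→b7/s3 VC-HIT; vc=[16,19]
#13 0xc5→b12/s0 L1-HIT; vc=[16,19]

OUTCOME = VC-HIT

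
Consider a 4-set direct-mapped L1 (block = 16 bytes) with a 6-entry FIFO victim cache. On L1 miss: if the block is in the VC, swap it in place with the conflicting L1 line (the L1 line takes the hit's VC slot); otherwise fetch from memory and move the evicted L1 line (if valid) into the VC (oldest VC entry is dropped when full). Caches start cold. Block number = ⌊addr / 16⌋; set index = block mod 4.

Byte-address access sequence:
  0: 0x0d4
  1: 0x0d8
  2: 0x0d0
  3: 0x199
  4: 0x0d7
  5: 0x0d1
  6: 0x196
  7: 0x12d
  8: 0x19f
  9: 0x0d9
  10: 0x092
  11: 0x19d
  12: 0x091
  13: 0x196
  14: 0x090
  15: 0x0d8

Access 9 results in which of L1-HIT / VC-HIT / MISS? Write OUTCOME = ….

  [0] addr=0xd4 blk=13 s=1: MISS | VC []
  [1] addr=0xd8 blk=13 s=1: L1-HIT | VC []
  [2] addr=0xd0 blk=13 s=1: L1-HIT | VC []
  [3] addr=0x199 blk=25 s=1: MISS | VC [13]
  [4] addr=0xd7 blk=13 s=1: VC-HIT | VC [25]
  [5] addr=0xd1 blk=13 s=1: L1-HIT | VC [25]
  [6] addr=0x196 blk=25 s=1: VC-HIT | VC [13]
  [7] addr=0x12d blk=18 s=2: MISS | VC [13]
  [8] addr=0x19f blk=25 s=1: L1-HIT | VC [13]
  [9] addr=0xd9 blk=13 s=1: VC-HIT | VC [25]
  [10] addr=0x92 blk=9 s=1: MISS | VC [25, 13]
  [11] addr=0x19d blk=25 s=1: VC-HIT | VC [9, 13]
  [12] addr=0x91 blk=9 s=1: VC-HIT | VC [25, 13]
  [13] addr=0x196 blk=25 s=1: VC-HIT | VC [9, 13]
  [14] addr=0x90 blk=9 s=1: VC-HIT | VC [25, 13]
  [15] addr=0xd8 blk=13 s=1: VC-HIT | VC [25, 9]

OUTCOME = VC-HIT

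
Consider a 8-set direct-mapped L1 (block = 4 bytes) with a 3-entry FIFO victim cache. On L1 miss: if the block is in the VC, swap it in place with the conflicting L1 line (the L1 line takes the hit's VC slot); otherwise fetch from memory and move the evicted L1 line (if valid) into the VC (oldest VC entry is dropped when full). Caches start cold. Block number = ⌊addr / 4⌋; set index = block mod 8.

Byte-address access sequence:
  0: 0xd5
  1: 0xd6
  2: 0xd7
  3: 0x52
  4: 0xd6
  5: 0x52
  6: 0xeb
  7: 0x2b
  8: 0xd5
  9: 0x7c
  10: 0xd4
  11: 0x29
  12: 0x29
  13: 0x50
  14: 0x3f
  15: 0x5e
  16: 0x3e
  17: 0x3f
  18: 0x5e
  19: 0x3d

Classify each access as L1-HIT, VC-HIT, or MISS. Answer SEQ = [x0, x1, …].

SEQ = [MISS, L1-HIT, L1-HIT, MISS, L1-HIT, L1-HIT, MISS, MISS, L1-HIT, MISS, L1-HIT, L1-HIT, L1-HIT, L1-HIT, MISS, MISS, VC-HIT, L1-HIT, VC-HIT, VC-HIT]

0: 0xd5 (blk 53, set 5) → MISS  vc=[]
1: 0xd6 (blk 53, set 5) → L1-HIT  vc=[]
2: 0xd7 (blk 53, set 5) → L1-HIT  vc=[]
3: 0x52 (blk 20, set 4) → MISS  vc=[]
4: 0xd6 (blk 53, set 5) → L1-HIT  vc=[]
5: 0x52 (blk 20, set 4) → L1-HIT  vc=[]
6: 0xeb (blk 58, set 2) → MISS  vc=[]
7: 0x2b (blk 10, set 2) → MISS  vc=[58]
8: 0xd5 (blk 53, set 5) → L1-HIT  vc=[58]
9: 0x7c (blk 31, set 7) → MISS  vc=[58]
10: 0xd4 (blk 53, set 5) → L1-HIT  vc=[58]
11: 0x29 (blk 10, set 2) → L1-HIT  vc=[58]
12: 0x29 (blk 10, set 2) → L1-HIT  vc=[58]
13: 0x50 (blk 20, set 4) → L1-HIT  vc=[58]
14: 0x3f (blk 15, set 7) → MISS  vc=[58, 31]
15: 0x5e (blk 23, set 7) → MISS  vc=[58, 31, 15]
16: 0x3e (blk 15, set 7) → VC-HIT  vc=[58, 31, 23]
17: 0x3f (blk 15, set 7) → L1-HIT  vc=[58, 31, 23]
18: 0x5e (blk 23, set 7) → VC-HIT  vc=[58, 31, 15]
19: 0x3d (blk 15, set 7) → VC-HIT  vc=[58, 31, 23]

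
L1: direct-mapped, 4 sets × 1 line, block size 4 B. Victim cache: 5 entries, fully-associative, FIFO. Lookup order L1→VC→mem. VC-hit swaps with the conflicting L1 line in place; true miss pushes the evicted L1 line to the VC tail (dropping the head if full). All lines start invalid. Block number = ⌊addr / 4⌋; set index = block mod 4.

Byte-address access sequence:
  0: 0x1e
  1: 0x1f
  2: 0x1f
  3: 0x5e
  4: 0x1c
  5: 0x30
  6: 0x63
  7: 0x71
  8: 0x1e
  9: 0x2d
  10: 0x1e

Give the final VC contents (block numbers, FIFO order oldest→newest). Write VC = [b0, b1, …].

VC = [23, 12, 24, 11]

0: 0x1e (blk 7, set 3) → MISS  vc=[]
1: 0x1f (blk 7, set 3) → L1-HIT  vc=[]
2: 0x1f (blk 7, set 3) → L1-HIT  vc=[]
3: 0x5e (blk 23, set 3) → MISS  vc=[7]
4: 0x1c (blk 7, set 3) → VC-HIT  vc=[23]
5: 0x30 (blk 12, set 0) → MISS  vc=[23]
6: 0x63 (blk 24, set 0) → MISS  vc=[23, 12]
7: 0x71 (blk 28, set 0) → MISS  vc=[23, 12, 24]
8: 0x1e (blk 7, set 3) → L1-HIT  vc=[23, 12, 24]
9: 0x2d (blk 11, set 3) → MISS  vc=[23, 12, 24, 7]
10: 0x1e (blk 7, set 3) → VC-HIT  vc=[23, 12, 24, 11]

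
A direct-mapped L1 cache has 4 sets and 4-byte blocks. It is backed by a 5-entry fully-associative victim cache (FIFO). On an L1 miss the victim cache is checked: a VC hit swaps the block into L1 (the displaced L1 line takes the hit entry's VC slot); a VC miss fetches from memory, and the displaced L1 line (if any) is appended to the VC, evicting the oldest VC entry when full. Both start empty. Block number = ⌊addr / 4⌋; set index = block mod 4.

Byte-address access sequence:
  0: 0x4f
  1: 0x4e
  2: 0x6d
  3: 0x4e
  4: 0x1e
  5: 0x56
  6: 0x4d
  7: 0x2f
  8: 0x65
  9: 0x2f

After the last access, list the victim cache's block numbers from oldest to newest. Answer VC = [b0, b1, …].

VC = [27, 7, 19, 21]

  [0] addr=0x4f blk=19 s=3: MISS | VC []
  [1] addr=0x4e blk=19 s=3: L1-HIT | VC []
  [2] addr=0x6d blk=27 s=3: MISS | VC [19]
  [3] addr=0x4e blk=19 s=3: VC-HIT | VC [27]
  [4] addr=0x1e blk=7 s=3: MISS | VC [27, 19]
  [5] addr=0x56 blk=21 s=1: MISS | VC [27, 19]
  [6] addr=0x4d blk=19 s=3: VC-HIT | VC [27, 7]
  [7] addr=0x2f blk=11 s=3: MISS | VC [27, 7, 19]
  [8] addr=0x65 blk=25 s=1: MISS | VC [27, 7, 19, 21]
  [9] addr=0x2f blk=11 s=3: L1-HIT | VC [27, 7, 19, 21]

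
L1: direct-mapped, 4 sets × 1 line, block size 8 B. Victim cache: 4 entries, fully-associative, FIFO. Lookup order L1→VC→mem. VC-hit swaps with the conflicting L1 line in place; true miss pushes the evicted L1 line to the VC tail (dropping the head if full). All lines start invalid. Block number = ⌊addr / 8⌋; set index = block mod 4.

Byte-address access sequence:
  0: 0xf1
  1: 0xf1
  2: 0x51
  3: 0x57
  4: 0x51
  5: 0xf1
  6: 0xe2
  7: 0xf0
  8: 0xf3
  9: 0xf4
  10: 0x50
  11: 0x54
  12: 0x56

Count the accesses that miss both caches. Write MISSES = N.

MISSES = 3

  [0] addr=0xf1 blk=30 s=2: MISS | VC []
  [1] addr=0xf1 blk=30 s=2: L1-HIT | VC []
  [2] addr=0x51 blk=10 s=2: MISS | VC [30]
  [3] addr=0x57 blk=10 s=2: L1-HIT | VC [30]
  [4] addr=0x51 blk=10 s=2: L1-HIT | VC [30]
  [5] addr=0xf1 blk=30 s=2: VC-HIT | VC [10]
  [6] addr=0xe2 blk=28 s=0: MISS | VC [10]
  [7] addr=0xf0 blk=30 s=2: L1-HIT | VC [10]
  [8] addr=0xf3 blk=30 s=2: L1-HIT | VC [10]
  [9] addr=0xf4 blk=30 s=2: L1-HIT | VC [10]
  [10] addr=0x50 blk=10 s=2: VC-HIT | VC [30]
  [11] addr=0x54 blk=10 s=2: L1-HIT | VC [30]
  [12] addr=0x56 blk=10 s=2: L1-HIT | VC [30]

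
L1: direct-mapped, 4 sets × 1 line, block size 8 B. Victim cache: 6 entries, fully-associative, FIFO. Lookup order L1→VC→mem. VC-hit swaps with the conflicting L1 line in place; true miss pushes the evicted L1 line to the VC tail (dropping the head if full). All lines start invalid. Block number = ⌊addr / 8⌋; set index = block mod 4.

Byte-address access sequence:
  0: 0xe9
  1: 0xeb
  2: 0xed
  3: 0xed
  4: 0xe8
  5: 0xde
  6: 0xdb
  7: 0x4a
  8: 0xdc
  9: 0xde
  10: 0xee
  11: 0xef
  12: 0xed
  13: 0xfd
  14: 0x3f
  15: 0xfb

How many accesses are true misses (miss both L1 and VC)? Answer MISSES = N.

#0 0xe9→b29/s1 MISS; vc=[]
#1 0xeb→b29/s1 L1-HIT; vc=[]
#2 0xed→b29/s1 L1-HIT; vc=[]
#3 0xed→b29/s1 L1-HIT; vc=[]
#4 0xe8→b29/s1 L1-HIT; vc=[]
#5 0xde→b27/s3 MISS; vc=[]
#6 0xdb→b27/s3 L1-HIT; vc=[]
#7 0x4a→b9/s1 MISS; vc=[29]
#8 0xdc→b27/s3 L1-HIT; vc=[29]
#9 0xde→b27/s3 L1-HIT; vc=[29]
#10 0xee→b29/s1 VC-HIT; vc=[9]
#11 0xef→b29/s1 L1-HIT; vc=[9]
#12 0xed→b29/s1 L1-HIT; vc=[9]
#13 0xfd→b31/s3 MISS; vc=[9,27]
#14 0x3f→b7/s3 MISS; vc=[9,27,31]
#15 0xfb→b31/s3 VC-HIT; vc=[9,27,7]

MISSES = 5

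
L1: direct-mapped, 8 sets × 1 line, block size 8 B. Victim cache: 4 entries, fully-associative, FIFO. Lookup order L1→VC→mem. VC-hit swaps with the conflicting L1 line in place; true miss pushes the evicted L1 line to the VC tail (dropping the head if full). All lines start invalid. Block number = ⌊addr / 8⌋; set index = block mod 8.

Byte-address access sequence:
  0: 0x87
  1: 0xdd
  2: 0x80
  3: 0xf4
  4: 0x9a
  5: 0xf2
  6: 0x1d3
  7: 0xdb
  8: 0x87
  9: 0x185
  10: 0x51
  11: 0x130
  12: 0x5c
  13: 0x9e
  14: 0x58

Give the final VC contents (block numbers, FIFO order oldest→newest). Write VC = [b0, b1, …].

0: 0x87 (blk 16, set 0) → MISS  vc=[]
1: 0xdd (blk 27, set 3) → MISS  vc=[]
2: 0x80 (blk 16, set 0) → L1-HIT  vc=[]
3: 0xf4 (blk 30, set 6) → MISS  vc=[]
4: 0x9a (blk 19, set 3) → MISS  vc=[27]
5: 0xf2 (blk 30, set 6) → L1-HIT  vc=[27]
6: 0x1d3 (blk 58, set 2) → MISS  vc=[27]
7: 0xdb (blk 27, set 3) → VC-HIT  vc=[19]
8: 0x87 (blk 16, set 0) → L1-HIT  vc=[19]
9: 0x185 (blk 48, set 0) → MISS  vc=[19, 16]
10: 0x51 (blk 10, set 2) → MISS  vc=[19, 16, 58]
11: 0x130 (blk 38, set 6) → MISS  vc=[19, 16, 58, 30]
12: 0x5c (blk 11, set 3) → MISS  vc=[16, 58, 30, 27]
13: 0x9e (blk 19, set 3) → MISS  vc=[58, 30, 27, 11]
14: 0x58 (blk 11, set 3) → VC-HIT  vc=[58, 30, 27, 19]

VC = [58, 30, 27, 19]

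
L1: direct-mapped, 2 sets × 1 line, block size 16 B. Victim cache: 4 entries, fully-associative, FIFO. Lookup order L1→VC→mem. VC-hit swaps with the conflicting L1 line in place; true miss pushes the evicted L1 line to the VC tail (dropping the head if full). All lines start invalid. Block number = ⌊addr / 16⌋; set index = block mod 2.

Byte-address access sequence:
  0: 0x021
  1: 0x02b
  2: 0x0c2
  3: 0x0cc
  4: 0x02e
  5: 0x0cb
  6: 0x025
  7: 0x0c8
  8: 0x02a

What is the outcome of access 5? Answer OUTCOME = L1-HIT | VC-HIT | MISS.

#0 0x21→b2/s0 MISS; vc=[]
#1 0x2b→b2/s0 L1-HIT; vc=[]
#2 0xc2→b12/s0 MISS; vc=[2]
#3 0xcc→b12/s0 L1-HIT; vc=[2]
#4 0x2e→b2/s0 VC-HIT; vc=[12]
#5 0xcb→b12/s0 VC-HIT; vc=[2]
#6 0x25→b2/s0 VC-HIT; vc=[12]
#7 0xc8→b12/s0 VC-HIT; vc=[2]
#8 0x2a→b2/s0 VC-HIT; vc=[12]

OUTCOME = VC-HIT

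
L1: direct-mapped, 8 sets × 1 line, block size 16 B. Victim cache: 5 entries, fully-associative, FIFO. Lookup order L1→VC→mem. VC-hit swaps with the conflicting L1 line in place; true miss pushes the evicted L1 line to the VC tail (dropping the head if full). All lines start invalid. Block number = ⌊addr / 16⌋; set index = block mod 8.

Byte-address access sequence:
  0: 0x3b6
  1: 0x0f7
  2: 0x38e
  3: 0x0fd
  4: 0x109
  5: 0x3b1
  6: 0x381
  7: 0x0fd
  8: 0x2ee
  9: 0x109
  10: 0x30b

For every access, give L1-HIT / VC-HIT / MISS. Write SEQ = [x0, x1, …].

  [0] addr=0x3b6 blk=59 s=3: MISS | VC []
  [1] addr=0xf7 blk=15 s=7: MISS | VC []
  [2] addr=0x38e blk=56 s=0: MISS | VC []
  [3] addr=0xfd blk=15 s=7: L1-HIT | VC []
  [4] addr=0x109 blk=16 s=0: MISS | VC [56]
  [5] addr=0x3b1 blk=59 s=3: L1-HIT | VC [56]
  [6] addr=0x381 blk=56 s=0: VC-HIT | VC [16]
  [7] addr=0xfd blk=15 s=7: L1-HIT | VC [16]
  [8] addr=0x2ee blk=46 s=6: MISS | VC [16]
  [9] addr=0x109 blk=16 s=0: VC-HIT | VC [56]
  [10] addr=0x30b blk=48 s=0: MISS | VC [56, 16]

SEQ = [MISS, MISS, MISS, L1-HIT, MISS, L1-HIT, VC-HIT, L1-HIT, MISS, VC-HIT, MISS]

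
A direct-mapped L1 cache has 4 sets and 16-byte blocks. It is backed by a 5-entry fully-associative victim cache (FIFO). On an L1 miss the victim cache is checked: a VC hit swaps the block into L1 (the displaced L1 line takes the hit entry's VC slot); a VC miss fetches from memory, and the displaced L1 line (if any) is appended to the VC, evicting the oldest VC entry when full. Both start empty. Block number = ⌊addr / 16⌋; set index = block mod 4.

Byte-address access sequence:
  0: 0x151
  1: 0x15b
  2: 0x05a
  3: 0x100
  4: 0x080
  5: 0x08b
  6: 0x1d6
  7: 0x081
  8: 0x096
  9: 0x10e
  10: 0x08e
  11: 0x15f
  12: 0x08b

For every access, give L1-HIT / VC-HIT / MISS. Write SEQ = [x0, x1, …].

#0 0x151→b21/s1 MISS; vc=[]
#1 0x15b→b21/s1 L1-HIT; vc=[]
#2 0x5a→b5/s1 MISS; vc=[21]
#3 0x100→b16/s0 MISS; vc=[21]
#4 0x80→b8/s0 MISS; vc=[21,16]
#5 0x8b→b8/s0 L1-HIT; vc=[21,16]
#6 0x1d6→b29/s1 MISS; vc=[21,16,5]
#7 0x81→b8/s0 L1-HIT; vc=[21,16,5]
#8 0x96→b9/s1 MISS; vc=[21,16,5,29]
#9 0x10e→b16/s0 VC-HIT; vc=[21,8,5,29]
#10 0x8e→b8/s0 VC-HIT; vc=[21,16,5,29]
#11 0x15f→b21/s1 VC-HIT; vc=[9,16,5,29]
#12 0x8b→b8/s0 L1-HIT; vc=[9,16,5,29]

SEQ = [MISS, L1-HIT, MISS, MISS, MISS, L1-HIT, MISS, L1-HIT, MISS, VC-HIT, VC-HIT, VC-HIT, L1-HIT]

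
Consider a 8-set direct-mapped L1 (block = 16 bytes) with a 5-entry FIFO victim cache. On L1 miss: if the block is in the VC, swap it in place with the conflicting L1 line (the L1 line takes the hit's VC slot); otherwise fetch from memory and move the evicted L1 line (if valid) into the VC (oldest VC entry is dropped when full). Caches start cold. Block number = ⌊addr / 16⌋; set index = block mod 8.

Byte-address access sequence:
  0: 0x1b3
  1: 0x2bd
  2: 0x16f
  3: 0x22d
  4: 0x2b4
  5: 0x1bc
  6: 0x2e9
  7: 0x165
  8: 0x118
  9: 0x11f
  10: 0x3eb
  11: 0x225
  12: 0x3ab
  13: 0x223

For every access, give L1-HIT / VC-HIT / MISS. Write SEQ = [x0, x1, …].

SEQ = [MISS, MISS, MISS, MISS, L1-HIT, VC-HIT, MISS, VC-HIT, MISS, L1-HIT, MISS, L1-HIT, MISS, VC-HIT]

0: 0x1b3 (blk 27, set 3) → MISS  vc=[]
1: 0x2bd (blk 43, set 3) → MISS  vc=[27]
2: 0x16f (blk 22, set 6) → MISS  vc=[27]
3: 0x22d (blk 34, set 2) → MISS  vc=[27]
4: 0x2b4 (blk 43, set 3) → L1-HIT  vc=[27]
5: 0x1bc (blk 27, set 3) → VC-HIT  vc=[43]
6: 0x2e9 (blk 46, set 6) → MISS  vc=[43, 22]
7: 0x165 (blk 22, set 6) → VC-HIT  vc=[43, 46]
8: 0x118 (blk 17, set 1) → MISS  vc=[43, 46]
9: 0x11f (blk 17, set 1) → L1-HIT  vc=[43, 46]
10: 0x3eb (blk 62, set 6) → MISS  vc=[43, 46, 22]
11: 0x225 (blk 34, set 2) → L1-HIT  vc=[43, 46, 22]
12: 0x3ab (blk 58, set 2) → MISS  vc=[43, 46, 22, 34]
13: 0x223 (blk 34, set 2) → VC-HIT  vc=[43, 46, 22, 58]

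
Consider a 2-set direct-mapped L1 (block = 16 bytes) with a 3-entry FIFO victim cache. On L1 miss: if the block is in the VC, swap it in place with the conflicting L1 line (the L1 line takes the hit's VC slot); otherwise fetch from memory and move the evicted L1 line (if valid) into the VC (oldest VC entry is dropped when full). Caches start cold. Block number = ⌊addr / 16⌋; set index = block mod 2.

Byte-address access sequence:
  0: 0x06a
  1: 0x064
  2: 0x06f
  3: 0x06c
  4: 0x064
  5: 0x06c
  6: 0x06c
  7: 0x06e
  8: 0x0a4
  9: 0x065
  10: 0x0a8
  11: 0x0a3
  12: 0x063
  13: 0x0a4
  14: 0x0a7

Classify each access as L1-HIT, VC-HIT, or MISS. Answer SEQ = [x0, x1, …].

SEQ = [MISS, L1-HIT, L1-HIT, L1-HIT, L1-HIT, L1-HIT, L1-HIT, L1-HIT, MISS, VC-HIT, VC-HIT, L1-HIT, VC-HIT, VC-HIT, L1-HIT]

0: 0x6a (blk 6, set 0) → MISS  vc=[]
1: 0x64 (blk 6, set 0) → L1-HIT  vc=[]
2: 0x6f (blk 6, set 0) → L1-HIT  vc=[]
3: 0x6c (blk 6, set 0) → L1-HIT  vc=[]
4: 0x64 (blk 6, set 0) → L1-HIT  vc=[]
5: 0x6c (blk 6, set 0) → L1-HIT  vc=[]
6: 0x6c (blk 6, set 0) → L1-HIT  vc=[]
7: 0x6e (blk 6, set 0) → L1-HIT  vc=[]
8: 0xa4 (blk 10, set 0) → MISS  vc=[6]
9: 0x65 (blk 6, set 0) → VC-HIT  vc=[10]
10: 0xa8 (blk 10, set 0) → VC-HIT  vc=[6]
11: 0xa3 (blk 10, set 0) → L1-HIT  vc=[6]
12: 0x63 (blk 6, set 0) → VC-HIT  vc=[10]
13: 0xa4 (blk 10, set 0) → VC-HIT  vc=[6]
14: 0xa7 (blk 10, set 0) → L1-HIT  vc=[6]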